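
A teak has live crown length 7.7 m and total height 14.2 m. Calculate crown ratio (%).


Formula: Crown Ratio = (Crown Length / Total Height) * 100
CR = (7.7 m / 14.2 m) * 100
CR = 0.5423 * 100 = 54.2%

54.2


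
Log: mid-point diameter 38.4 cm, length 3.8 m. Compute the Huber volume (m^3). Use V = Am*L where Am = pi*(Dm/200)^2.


Huber: V = Am * L,  Am = pi*(Dm/200)^2
Am = pi*(38.4/200)^2 = 0.115812 m^2
V = 0.115812*3.8 = 0.4401 m^3

0.4401


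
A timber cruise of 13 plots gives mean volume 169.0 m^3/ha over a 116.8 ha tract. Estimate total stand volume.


Formula: Total Volume = Mean Volume per ha * Total Area
Total Volume = 169.0 m^3/ha * 116.8 ha
Total Volume = 19739 m^3

19739


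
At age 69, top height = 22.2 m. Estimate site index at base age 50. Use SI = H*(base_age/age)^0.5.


Formula: SI = H_dom * (base_age / age)^0.5
Age ratio = 50 / 69 = 0.72464
sqrt(age_ratio) = 0.85126
SI = 22.2 * 0.85126 = 18.9 m

18.9


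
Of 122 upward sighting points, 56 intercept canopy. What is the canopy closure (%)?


Formula: Canopy closure = covered points / total points * 100
Closure = 56 / 122 * 100
Closure = 0.459 * 100 = 45.9%

45.9


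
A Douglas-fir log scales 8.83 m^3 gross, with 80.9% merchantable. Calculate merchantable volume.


Formula: MV = V_total * (merchantable_pct / 100)
Merchantable fraction = 80.9% / 100 = 0.809
MV = 8.83 m^3 * 0.809 = 7.143 m^3

7.143


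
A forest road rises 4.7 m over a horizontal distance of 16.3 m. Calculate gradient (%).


Formula: Gradient = rise / run * 100
Gradient = 4.7 / 16.3 * 100 = 28.8%

28.8


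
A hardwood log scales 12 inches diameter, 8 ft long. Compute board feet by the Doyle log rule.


Doyle: BF = (D - 4)^2 * L / 16
Adjusted diameter = 12 - 4 = 8 in
(D-4)^2 = 8^2 = 64
BF = 64 * 8 / 16 = 32 BF

32


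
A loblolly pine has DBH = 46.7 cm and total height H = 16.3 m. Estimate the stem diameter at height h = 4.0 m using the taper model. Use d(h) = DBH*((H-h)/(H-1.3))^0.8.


Taper: d(h) = DBH * ((H - h) / (H - 1.3))^0.8
Numerator = H - h = 16.3 - 4.0 = 12.3 m
Denominator = H - 1.3 = 16.3 - 1.3 = 15.0 m
Ratio = 12.3 / 15.0 = 0.82
d = 46.7 * 0.82^0.8 = 39.8 cm

39.8


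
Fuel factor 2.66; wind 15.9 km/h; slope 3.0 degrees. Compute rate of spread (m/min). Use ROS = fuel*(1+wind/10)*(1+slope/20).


Formula: ROS = fuel * (1 + wind/10) * (1 + slope/20)
Wind factor = 1 + 15.9/10 = 2.59
Slope factor = 1 + 3.0/20 = 1.15
ROS = 2.66 * 2.59 * 1.15 = 7.92 m/min

7.92


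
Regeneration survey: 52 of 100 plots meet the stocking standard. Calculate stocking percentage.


Formula: Stocking % = stocked plots / total plots * 100
Stocking = 52 / 100 * 100
Stocking = 0.52 * 100 = 52.0%

52.0


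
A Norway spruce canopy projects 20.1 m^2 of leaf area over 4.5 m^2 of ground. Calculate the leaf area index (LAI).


Formula: LAI = total leaf area / ground area  (dimensionless)
LAI = 20.1 m^2 / 4.5 m^2
LAI = 4.47

4.47


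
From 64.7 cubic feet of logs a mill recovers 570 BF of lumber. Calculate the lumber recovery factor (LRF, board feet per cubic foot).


Formula: LRF = Lumber Output (BF) / Log Input (ft^3)
LRF = 570 BF / 64.7 ft^3
LRF = 8.81 BF/ft^3

8.81


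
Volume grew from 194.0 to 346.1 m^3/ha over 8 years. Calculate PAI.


Formula: PAI = (V_T2 - V_T1) / (T2 - T1)
Volume increment = 346.1 - 194.0 = 152.1 m^3/ha
PAI = 152.1 / 8 = 19.01 m^3/ha/year

19.01


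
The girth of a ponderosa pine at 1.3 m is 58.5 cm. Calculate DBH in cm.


Formula: DBH = C / pi
DBH = 58.5 / pi
pi = 3.14159...
DBH = 18.6 cm

18.6


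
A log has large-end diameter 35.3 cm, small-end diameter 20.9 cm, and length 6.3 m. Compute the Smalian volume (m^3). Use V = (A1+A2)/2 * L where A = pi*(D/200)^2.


Smalian: V = (A1 + A2)/2 * L,  A = pi*(D/200)^2
A1 = pi*(35.3/200)^2 = 0.097868 m^2
A2 = pi*(20.9/200)^2 = 0.034307 m^2
V = (0.097868+0.034307)/2*6.3 = 0.4164 m^3

0.4164


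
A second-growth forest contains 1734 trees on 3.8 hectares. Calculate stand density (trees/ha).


Formula: Stand Density = N_trees / Area_ha
Density = 1734 trees / 3.8 ha
Density = 456 trees/ha

456


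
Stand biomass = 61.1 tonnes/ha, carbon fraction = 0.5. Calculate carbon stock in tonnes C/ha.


Formula: Carbon Stock = Biomass * Carbon Fraction
C = 61.1 t/ha * 0.5
C = 30.6 t C/ha

30.6


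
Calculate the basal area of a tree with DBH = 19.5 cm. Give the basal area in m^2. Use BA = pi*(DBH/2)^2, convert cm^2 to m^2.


Formula: BA = pi * (DBH/2)^2 / 10000  (cm^2 to m^2)
Radius = DBH/2 = 19.5/2 = 9.75 cm
BA = pi * 9.75^2 / 10000
   = 298.6477 cm^2 / 10000
   = 0.0299 m^2

0.0299


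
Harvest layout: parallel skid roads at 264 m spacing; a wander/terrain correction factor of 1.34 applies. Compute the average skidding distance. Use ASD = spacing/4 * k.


Formula: ASD = (spacing / 4) * correction
Uncorrected distance = spacing / 4 = 264 / 4 = 66 m
ASD = 66 * 1.34 = 88 m

88


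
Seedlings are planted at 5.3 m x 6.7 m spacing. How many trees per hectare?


Formula: TPH = 10000 m^2/ha / (spacing_x * spacing_y)
Area per tree = 5.3 m * 6.7 m = 35.51 m^2
TPH = 10000 / 35.51 = 282 trees/ha

282


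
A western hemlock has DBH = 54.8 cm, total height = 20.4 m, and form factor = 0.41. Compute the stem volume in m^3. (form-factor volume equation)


Formula: V = pi * (DBH/200)^2 * H * ff
Radius = DBH/200 = 54.8/200 = 0.274 m
Radius^2 = 0.274^2 = 0.075076 m^2
V = pi * 0.075076 * 20.4 * 0.41
V = 1.973 m^3

1.973


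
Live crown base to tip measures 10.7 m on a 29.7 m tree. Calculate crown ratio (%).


Formula: Crown Ratio = (Crown Length / Total Height) * 100
CR = (10.7 m / 29.7 m) * 100
CR = 0.3603 * 100 = 36.0%

36.0


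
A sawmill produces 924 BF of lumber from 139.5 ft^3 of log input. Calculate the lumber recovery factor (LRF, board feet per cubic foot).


Formula: LRF = Lumber Output (BF) / Log Input (ft^3)
LRF = 924 BF / 139.5 ft^3
LRF = 6.62 BF/ft^3

6.62


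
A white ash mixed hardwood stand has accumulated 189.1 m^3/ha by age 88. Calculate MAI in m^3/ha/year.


Formula: MAI = Total Volume / Stand Age
MAI = 189.1 m^3/ha / 88 years
MAI = 2.15 m^3/ha/year

2.15


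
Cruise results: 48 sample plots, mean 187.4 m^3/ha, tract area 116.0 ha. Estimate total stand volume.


Formula: Total Volume = Mean Volume per ha * Total Area
Total Volume = 187.4 m^3/ha * 116.0 ha
Total Volume = 21738 m^3

21738


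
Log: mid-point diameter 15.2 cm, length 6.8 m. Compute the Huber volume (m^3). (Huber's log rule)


Huber: V = Am * L,  Am = pi*(Dm/200)^2
Am = pi*(15.2/200)^2 = 0.018146 m^2
V = 0.018146*6.8 = 0.1234 m^3

0.1234


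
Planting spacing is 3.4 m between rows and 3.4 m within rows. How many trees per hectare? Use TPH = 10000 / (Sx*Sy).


Formula: TPH = 10000 m^2/ha / (spacing_x * spacing_y)
Area per tree = 3.4 m * 3.4 m = 11.56 m^2
TPH = 10000 / 11.56 = 865 trees/ha

865


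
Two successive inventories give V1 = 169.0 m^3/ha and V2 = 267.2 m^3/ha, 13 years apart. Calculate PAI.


Formula: PAI = (V_T2 - V_T1) / (T2 - T1)
Volume increment = 267.2 - 169.0 = 98.2 m^3/ha
PAI = 98.2 / 13 = 7.55 m^3/ha/year

7.55


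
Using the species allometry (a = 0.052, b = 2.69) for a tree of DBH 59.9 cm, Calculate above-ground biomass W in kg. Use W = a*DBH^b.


Formula: W = a * DBH^b  (allometric power law)
DBH^b = 59.9^2.69 = 60433.5564
W = 0.052 * 60433.5564 = 3142.5 kg

3142.5


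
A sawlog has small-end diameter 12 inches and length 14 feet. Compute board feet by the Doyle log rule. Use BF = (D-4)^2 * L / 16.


Doyle: BF = (D - 4)^2 * L / 16
Adjusted diameter = 12 - 4 = 8 in
(D-4)^2 = 8^2 = 64
BF = 64 * 14 / 16 = 56 BF

56


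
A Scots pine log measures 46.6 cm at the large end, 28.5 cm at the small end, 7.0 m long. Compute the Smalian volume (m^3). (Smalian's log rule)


Smalian: V = (A1 + A2)/2 * L,  A = pi*(D/200)^2
A1 = pi*(46.6/200)^2 = 0.170554 m^2
A2 = pi*(28.5/200)^2 = 0.063794 m^2
V = (0.170554+0.063794)/2*7.0 = 0.8202 m^3

0.8202


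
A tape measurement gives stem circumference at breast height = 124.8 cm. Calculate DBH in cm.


Formula: DBH = C / pi
DBH = 124.8 / pi
pi = 3.14159...
DBH = 39.7 cm

39.7


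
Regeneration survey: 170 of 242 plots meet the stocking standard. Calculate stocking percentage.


Formula: Stocking % = stocked plots / total plots * 100
Stocking = 170 / 242 * 100
Stocking = 0.7025 * 100 = 70.2%

70.2


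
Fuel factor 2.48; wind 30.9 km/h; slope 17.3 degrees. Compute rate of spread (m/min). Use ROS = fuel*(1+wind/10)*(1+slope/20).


Formula: ROS = fuel * (1 + wind/10) * (1 + slope/20)
Wind factor = 1 + 30.9/10 = 4.09
Slope factor = 1 + 17.3/20 = 1.865
ROS = 2.48 * 4.09 * 1.865 = 18.92 m/min

18.92


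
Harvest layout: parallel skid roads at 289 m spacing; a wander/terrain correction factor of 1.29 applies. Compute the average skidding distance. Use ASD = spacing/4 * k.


Formula: ASD = (spacing / 4) * correction
Uncorrected distance = spacing / 4 = 289 / 4 = 72.25 m
ASD = 72.25 * 1.29 = 93 m

93


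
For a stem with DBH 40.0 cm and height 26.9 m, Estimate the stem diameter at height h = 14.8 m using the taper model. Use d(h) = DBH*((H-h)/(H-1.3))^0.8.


Taper: d(h) = DBH * ((H - h) / (H - 1.3))^0.8
Numerator = H - h = 26.9 - 14.8 = 12.1 m
Denominator = H - 1.3 = 26.9 - 1.3 = 25.6 m
Ratio = 12.1 / 25.6 = 0.47266
d = 40.0 * 0.47266^0.8 = 22.0 cm

22.0


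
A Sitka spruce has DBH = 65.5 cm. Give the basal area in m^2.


Formula: BA = pi * (DBH/2)^2 / 10000  (cm^2 to m^2)
Radius = DBH/2 = 65.5/2 = 32.75 cm
BA = pi * 32.75^2 / 10000
   = 3369.5545 cm^2 / 10000
   = 0.337 m^2

0.337


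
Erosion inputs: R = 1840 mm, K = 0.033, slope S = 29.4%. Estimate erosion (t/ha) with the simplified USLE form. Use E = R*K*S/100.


Formula: E = R * K * S / 100  (simplified USLE)
R * K = 1840 * 0.033 = 60.72
E = 60.72 * 29.4 / 100 = 17.85 t/ha

17.85


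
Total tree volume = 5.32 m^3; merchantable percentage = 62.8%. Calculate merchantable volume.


Formula: MV = V_total * (merchantable_pct / 100)
Merchantable fraction = 62.8% / 100 = 0.628
MV = 5.32 m^3 * 0.628 = 3.341 m^3

3.341


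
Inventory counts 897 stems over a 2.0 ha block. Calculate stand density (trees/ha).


Formula: Stand Density = N_trees / Area_ha
Density = 897 trees / 2.0 ha
Density = 449 trees/ha

449


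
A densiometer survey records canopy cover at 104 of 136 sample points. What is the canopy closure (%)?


Formula: Canopy closure = covered points / total points * 100
Closure = 104 / 136 * 100
Closure = 0.7647 * 100 = 76.5%

76.5


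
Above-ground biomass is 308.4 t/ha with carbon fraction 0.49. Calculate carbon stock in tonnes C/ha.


Formula: Carbon Stock = Biomass * Carbon Fraction
C = 308.4 t/ha * 0.49
C = 151.1 t C/ha

151.1


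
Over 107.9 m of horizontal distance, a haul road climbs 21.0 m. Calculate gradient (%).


Formula: Gradient = rise / run * 100
Gradient = 21.0 / 107.9 * 100 = 19.5%

19.5


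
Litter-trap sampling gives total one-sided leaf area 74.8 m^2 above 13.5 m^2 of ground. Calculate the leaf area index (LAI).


Formula: LAI = total leaf area / ground area  (dimensionless)
LAI = 74.8 m^2 / 13.5 m^2
LAI = 5.54

5.54


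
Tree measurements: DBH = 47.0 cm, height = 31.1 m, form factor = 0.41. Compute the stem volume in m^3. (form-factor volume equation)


Formula: V = pi * (DBH/200)^2 * H * ff
Radius = DBH/200 = 47.0/200 = 0.235 m
Radius^2 = 0.235^2 = 0.055225 m^2
V = pi * 0.055225 * 31.1 * 0.41
V = 2.212 m^3

2.212


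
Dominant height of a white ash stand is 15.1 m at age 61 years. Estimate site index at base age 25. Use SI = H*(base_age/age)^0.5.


Formula: SI = H_dom * (base_age / age)^0.5
Age ratio = 25 / 61 = 0.40984
sqrt(age_ratio) = 0.64018
SI = 15.1 * 0.64018 = 9.7 m

9.7


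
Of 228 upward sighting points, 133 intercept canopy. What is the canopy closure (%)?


Formula: Canopy closure = covered points / total points * 100
Closure = 133 / 228 * 100
Closure = 0.5833 * 100 = 58.3%

58.3


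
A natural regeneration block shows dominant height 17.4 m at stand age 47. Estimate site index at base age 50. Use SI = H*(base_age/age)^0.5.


Formula: SI = H_dom * (base_age / age)^0.5
Age ratio = 50 / 47 = 1.06383
sqrt(age_ratio) = 1.03142
SI = 17.4 * 1.03142 = 17.9 m

17.9


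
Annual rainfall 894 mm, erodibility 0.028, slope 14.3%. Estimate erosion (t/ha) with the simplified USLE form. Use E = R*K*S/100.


Formula: E = R * K * S / 100  (simplified USLE)
R * K = 894 * 0.028 = 25.032
E = 25.032 * 14.3 / 100 = 3.58 t/ha

3.58


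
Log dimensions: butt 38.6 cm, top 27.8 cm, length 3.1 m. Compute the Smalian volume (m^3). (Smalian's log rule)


Smalian: V = (A1 + A2)/2 * L,  A = pi*(D/200)^2
A1 = pi*(38.6/200)^2 = 0.117021 m^2
A2 = pi*(27.8/200)^2 = 0.060699 m^2
V = (0.117021+0.060699)/2*3.1 = 0.2755 m^3

0.2755


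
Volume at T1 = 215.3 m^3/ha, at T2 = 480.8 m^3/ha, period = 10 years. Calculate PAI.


Formula: PAI = (V_T2 - V_T1) / (T2 - T1)
Volume increment = 480.8 - 215.3 = 265.5 m^3/ha
PAI = 265.5 / 10 = 26.55 m^3/ha/year

26.55


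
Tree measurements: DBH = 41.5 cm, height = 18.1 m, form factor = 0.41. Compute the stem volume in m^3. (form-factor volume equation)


Formula: V = pi * (DBH/200)^2 * H * ff
Radius = DBH/200 = 41.5/200 = 0.2075 m
Radius^2 = 0.2075^2 = 0.04305625 m^2
V = pi * 0.04305625 * 18.1 * 0.41
V = 1.004 m^3

1.004


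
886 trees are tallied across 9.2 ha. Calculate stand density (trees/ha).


Formula: Stand Density = N_trees / Area_ha
Density = 886 trees / 9.2 ha
Density = 96 trees/ha

96


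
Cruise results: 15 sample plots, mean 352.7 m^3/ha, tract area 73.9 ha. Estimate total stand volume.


Formula: Total Volume = Mean Volume per ha * Total Area
Total Volume = 352.7 m^3/ha * 73.9 ha
Total Volume = 26065 m^3

26065


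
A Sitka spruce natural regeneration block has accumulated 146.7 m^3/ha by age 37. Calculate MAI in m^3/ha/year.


Formula: MAI = Total Volume / Stand Age
MAI = 146.7 m^3/ha / 37 years
MAI = 3.96 m^3/ha/year

3.96


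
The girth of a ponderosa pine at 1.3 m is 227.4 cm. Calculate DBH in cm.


Formula: DBH = C / pi
DBH = 227.4 / pi
pi = 3.14159...
DBH = 72.4 cm

72.4


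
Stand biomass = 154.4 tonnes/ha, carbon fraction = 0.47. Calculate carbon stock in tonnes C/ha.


Formula: Carbon Stock = Biomass * Carbon Fraction
C = 154.4 t/ha * 0.47
C = 72.6 t C/ha

72.6


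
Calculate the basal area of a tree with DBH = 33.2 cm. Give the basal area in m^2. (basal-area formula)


Formula: BA = pi * (DBH/2)^2 / 10000  (cm^2 to m^2)
Radius = DBH/2 = 33.2/2 = 16.6 cm
BA = pi * 16.6^2 / 10000
   = 865.6973 cm^2 / 10000
   = 0.0866 m^2

0.0866


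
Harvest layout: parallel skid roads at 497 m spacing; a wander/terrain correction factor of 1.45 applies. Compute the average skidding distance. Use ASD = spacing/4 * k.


Formula: ASD = (spacing / 4) * correction
Uncorrected distance = spacing / 4 = 497 / 4 = 124.25 m
ASD = 124.25 * 1.45 = 180 m

180


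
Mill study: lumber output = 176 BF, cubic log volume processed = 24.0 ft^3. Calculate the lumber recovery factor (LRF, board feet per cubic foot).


Formula: LRF = Lumber Output (BF) / Log Input (ft^3)
LRF = 176 BF / 24.0 ft^3
LRF = 7.33 BF/ft^3

7.33


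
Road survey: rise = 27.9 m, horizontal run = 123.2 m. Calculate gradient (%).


Formula: Gradient = rise / run * 100
Gradient = 27.9 / 123.2 * 100 = 22.6%

22.6


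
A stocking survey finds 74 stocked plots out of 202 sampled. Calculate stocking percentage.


Formula: Stocking % = stocked plots / total plots * 100
Stocking = 74 / 202 * 100
Stocking = 0.3663 * 100 = 36.6%

36.6


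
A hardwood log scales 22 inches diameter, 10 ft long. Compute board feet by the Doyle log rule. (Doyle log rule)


Doyle: BF = (D - 4)^2 * L / 16
Adjusted diameter = 22 - 4 = 18 in
(D-4)^2 = 18^2 = 324
BF = 324 * 10 / 16 = 203 BF

203


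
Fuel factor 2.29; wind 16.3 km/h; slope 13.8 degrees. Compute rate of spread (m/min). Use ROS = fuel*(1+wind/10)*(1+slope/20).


Formula: ROS = fuel * (1 + wind/10) * (1 + slope/20)
Wind factor = 1 + 16.3/10 = 2.63
Slope factor = 1 + 13.8/20 = 1.69
ROS = 2.29 * 2.63 * 1.69 = 10.18 m/min

10.18


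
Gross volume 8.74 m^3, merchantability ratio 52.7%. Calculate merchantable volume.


Formula: MV = V_total * (merchantable_pct / 100)
Merchantable fraction = 52.7% / 100 = 0.527
MV = 8.74 m^3 * 0.527 = 4.606 m^3

4.606


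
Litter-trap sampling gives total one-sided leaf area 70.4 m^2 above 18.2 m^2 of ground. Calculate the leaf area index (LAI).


Formula: LAI = total leaf area / ground area  (dimensionless)
LAI = 70.4 m^2 / 18.2 m^2
LAI = 3.87

3.87


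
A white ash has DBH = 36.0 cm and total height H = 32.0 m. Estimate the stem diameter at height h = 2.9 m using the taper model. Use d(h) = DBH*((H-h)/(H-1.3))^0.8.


Taper: d(h) = DBH * ((H - h) / (H - 1.3))^0.8
Numerator = H - h = 32.0 - 2.9 = 29.1 m
Denominator = H - 1.3 = 32.0 - 1.3 = 30.7 m
Ratio = 29.1 / 30.7 = 0.94788
d = 36.0 * 0.94788^0.8 = 34.5 cm

34.5


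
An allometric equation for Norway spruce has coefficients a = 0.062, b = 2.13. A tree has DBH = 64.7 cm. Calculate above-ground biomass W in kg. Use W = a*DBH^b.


Formula: W = a * DBH^b  (allometric power law)
DBH^b = 64.7^2.13 = 7198.2366
W = 0.062 * 7198.2366 = 446.3 kg

446.3


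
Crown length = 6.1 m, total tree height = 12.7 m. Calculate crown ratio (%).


Formula: Crown Ratio = (Crown Length / Total Height) * 100
CR = (6.1 m / 12.7 m) * 100
CR = 0.4803 * 100 = 48.0%

48.0


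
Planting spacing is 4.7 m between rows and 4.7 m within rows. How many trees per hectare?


Formula: TPH = 10000 m^2/ha / (spacing_x * spacing_y)
Area per tree = 4.7 m * 4.7 m = 22.09 m^2
TPH = 10000 / 22.09 = 453 trees/ha

453


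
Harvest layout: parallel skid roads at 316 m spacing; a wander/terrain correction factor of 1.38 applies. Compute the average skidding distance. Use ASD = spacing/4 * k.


Formula: ASD = (spacing / 4) * correction
Uncorrected distance = spacing / 4 = 316 / 4 = 79 m
ASD = 79 * 1.38 = 109 m

109


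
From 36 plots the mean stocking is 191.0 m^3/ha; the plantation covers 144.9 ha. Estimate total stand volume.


Formula: Total Volume = Mean Volume per ha * Total Area
Total Volume = 191.0 m^3/ha * 144.9 ha
Total Volume = 27676 m^3

27676


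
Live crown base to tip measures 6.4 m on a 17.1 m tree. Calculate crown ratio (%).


Formula: Crown Ratio = (Crown Length / Total Height) * 100
CR = (6.4 m / 17.1 m) * 100
CR = 0.3743 * 100 = 37.4%

37.4


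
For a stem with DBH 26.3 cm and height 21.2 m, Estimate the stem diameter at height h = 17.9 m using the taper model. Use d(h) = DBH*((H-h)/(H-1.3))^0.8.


Taper: d(h) = DBH * ((H - h) / (H - 1.3))^0.8
Numerator = H - h = 21.2 - 17.9 = 3.3 m
Denominator = H - 1.3 = 21.2 - 1.3 = 19.9 m
Ratio = 3.3 / 19.9 = 0.16583
d = 26.3 * 0.16583^0.8 = 6.2 cm

6.2


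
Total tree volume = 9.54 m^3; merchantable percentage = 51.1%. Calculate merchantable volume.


Formula: MV = V_total * (merchantable_pct / 100)
Merchantable fraction = 51.1% / 100 = 0.511
MV = 9.54 m^3 * 0.511 = 4.875 m^3

4.875


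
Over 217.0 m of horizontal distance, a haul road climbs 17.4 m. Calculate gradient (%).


Formula: Gradient = rise / run * 100
Gradient = 17.4 / 217.0 * 100 = 8.0%

8.0


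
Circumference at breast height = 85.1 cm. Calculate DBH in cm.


Formula: DBH = C / pi
DBH = 85.1 / pi
pi = 3.14159...
DBH = 27.1 cm

27.1


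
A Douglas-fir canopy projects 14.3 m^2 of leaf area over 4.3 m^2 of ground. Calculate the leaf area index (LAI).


Formula: LAI = total leaf area / ground area  (dimensionless)
LAI = 14.3 m^2 / 4.3 m^2
LAI = 3.33

3.33


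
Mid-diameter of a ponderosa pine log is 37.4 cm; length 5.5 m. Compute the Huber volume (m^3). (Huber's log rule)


Huber: V = Am * L,  Am = pi*(Dm/200)^2
Am = pi*(37.4/200)^2 = 0.109858 m^2
V = 0.109858*5.5 = 0.6042 m^3

0.6042


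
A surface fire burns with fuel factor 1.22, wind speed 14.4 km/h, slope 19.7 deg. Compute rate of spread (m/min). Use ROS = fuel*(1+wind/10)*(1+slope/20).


Formula: ROS = fuel * (1 + wind/10) * (1 + slope/20)
Wind factor = 1 + 14.4/10 = 2.44
Slope factor = 1 + 19.7/20 = 1.985
ROS = 1.22 * 2.44 * 1.985 = 5.91 m/min

5.91


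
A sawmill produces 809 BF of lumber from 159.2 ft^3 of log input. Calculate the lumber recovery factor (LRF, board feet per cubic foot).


Formula: LRF = Lumber Output (BF) / Log Input (ft^3)
LRF = 809 BF / 159.2 ft^3
LRF = 5.08 BF/ft^3

5.08


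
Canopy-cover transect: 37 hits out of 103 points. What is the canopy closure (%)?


Formula: Canopy closure = covered points / total points * 100
Closure = 37 / 103 * 100
Closure = 0.3592 * 100 = 35.9%

35.9


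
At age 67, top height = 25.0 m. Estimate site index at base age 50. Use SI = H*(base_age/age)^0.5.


Formula: SI = H_dom * (base_age / age)^0.5
Age ratio = 50 / 67 = 0.74627
sqrt(age_ratio) = 0.86387
SI = 25.0 * 0.86387 = 21.6 m

21.6


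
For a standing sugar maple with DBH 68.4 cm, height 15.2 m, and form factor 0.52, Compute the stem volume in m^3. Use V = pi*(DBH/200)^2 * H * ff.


Formula: V = pi * (DBH/200)^2 * H * ff
Radius = DBH/200 = 68.4/200 = 0.342 m
Radius^2 = 0.342^2 = 0.116964 m^2
V = pi * 0.116964 * 15.2 * 0.52
V = 2.904 m^3

2.904


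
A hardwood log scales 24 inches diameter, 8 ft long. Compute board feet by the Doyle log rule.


Doyle: BF = (D - 4)^2 * L / 16
Adjusted diameter = 24 - 4 = 20 in
(D-4)^2 = 20^2 = 400
BF = 400 * 8 / 16 = 200 BF

200


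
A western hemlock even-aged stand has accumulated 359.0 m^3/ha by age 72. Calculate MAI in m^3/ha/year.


Formula: MAI = Total Volume / Stand Age
MAI = 359.0 m^3/ha / 72 years
MAI = 4.99 m^3/ha/year

4.99


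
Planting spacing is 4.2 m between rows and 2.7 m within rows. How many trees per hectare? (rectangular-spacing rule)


Formula: TPH = 10000 m^2/ha / (spacing_x * spacing_y)
Area per tree = 4.2 m * 2.7 m = 11.34 m^2
TPH = 10000 / 11.34 = 882 trees/ha

882


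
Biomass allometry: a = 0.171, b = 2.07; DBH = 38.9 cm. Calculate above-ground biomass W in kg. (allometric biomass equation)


Formula: W = a * DBH^b  (allometric power law)
DBH^b = 38.9^2.07 = 1955.2202
W = 0.171 * 1955.2202 = 334.3 kg

334.3


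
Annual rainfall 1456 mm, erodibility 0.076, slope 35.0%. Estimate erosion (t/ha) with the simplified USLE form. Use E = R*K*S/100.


Formula: E = R * K * S / 100  (simplified USLE)
R * K = 1456 * 0.076 = 110.656
E = 110.656 * 35.0 / 100 = 38.73 t/ha

38.73


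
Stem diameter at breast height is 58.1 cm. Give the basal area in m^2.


Formula: BA = pi * (DBH/2)^2 / 10000  (cm^2 to m^2)
Radius = DBH/2 = 58.1/2 = 29.05 cm
BA = pi * 29.05^2 / 10000
   = 2651.1979 cm^2 / 10000
   = 0.2651 m^2

0.2651


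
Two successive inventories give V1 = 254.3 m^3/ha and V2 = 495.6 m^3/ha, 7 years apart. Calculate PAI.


Formula: PAI = (V_T2 - V_T1) / (T2 - T1)
Volume increment = 495.6 - 254.3 = 241.3 m^3/ha
PAI = 241.3 / 7 = 34.47 m^3/ha/year

34.47


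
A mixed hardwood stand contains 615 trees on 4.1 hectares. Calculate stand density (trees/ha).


Formula: Stand Density = N_trees / Area_ha
Density = 615 trees / 4.1 ha
Density = 150 trees/ha

150


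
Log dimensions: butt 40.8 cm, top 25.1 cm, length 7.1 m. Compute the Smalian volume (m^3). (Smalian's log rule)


Smalian: V = (A1 + A2)/2 * L,  A = pi*(D/200)^2
A1 = pi*(40.8/200)^2 = 0.130741 m^2
A2 = pi*(25.1/200)^2 = 0.049481 m^2
V = (0.130741+0.049481)/2*7.1 = 0.6398 m^3

0.6398


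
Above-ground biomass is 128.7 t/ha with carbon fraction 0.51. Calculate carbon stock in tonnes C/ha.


Formula: Carbon Stock = Biomass * Carbon Fraction
C = 128.7 t/ha * 0.51
C = 65.6 t C/ha

65.6


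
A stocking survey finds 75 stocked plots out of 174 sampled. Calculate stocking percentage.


Formula: Stocking % = stocked plots / total plots * 100
Stocking = 75 / 174 * 100
Stocking = 0.431 * 100 = 43.1%

43.1


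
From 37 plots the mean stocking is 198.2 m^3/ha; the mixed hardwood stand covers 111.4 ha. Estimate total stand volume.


Formula: Total Volume = Mean Volume per ha * Total Area
Total Volume = 198.2 m^3/ha * 111.4 ha
Total Volume = 22079 m^3

22079


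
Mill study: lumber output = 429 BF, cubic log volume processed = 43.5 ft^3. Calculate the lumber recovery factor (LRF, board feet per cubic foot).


Formula: LRF = Lumber Output (BF) / Log Input (ft^3)
LRF = 429 BF / 43.5 ft^3
LRF = 9.86 BF/ft^3

9.86


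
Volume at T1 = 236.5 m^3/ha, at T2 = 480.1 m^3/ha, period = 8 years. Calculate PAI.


Formula: PAI = (V_T2 - V_T1) / (T2 - T1)
Volume increment = 480.1 - 236.5 = 243.6 m^3/ha
PAI = 243.6 / 8 = 30.45 m^3/ha/year

30.45


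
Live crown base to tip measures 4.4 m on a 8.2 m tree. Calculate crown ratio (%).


Formula: Crown Ratio = (Crown Length / Total Height) * 100
CR = (4.4 m / 8.2 m) * 100
CR = 0.5366 * 100 = 53.7%

53.7


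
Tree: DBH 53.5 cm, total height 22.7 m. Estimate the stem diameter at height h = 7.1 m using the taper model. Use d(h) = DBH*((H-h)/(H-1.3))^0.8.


Taper: d(h) = DBH * ((H - h) / (H - 1.3))^0.8
Numerator = H - h = 22.7 - 7.1 = 15.6 m
Denominator = H - 1.3 = 22.7 - 1.3 = 21.4 m
Ratio = 15.6 / 21.4 = 0.72897
d = 53.5 * 0.72897^0.8 = 41.5 cm

41.5


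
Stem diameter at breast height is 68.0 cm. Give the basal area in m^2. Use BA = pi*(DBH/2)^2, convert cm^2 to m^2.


Formula: BA = pi * (DBH/2)^2 / 10000  (cm^2 to m^2)
Radius = DBH/2 = 68.0/2 = 34.0 cm
BA = pi * 34.0^2 / 10000
   = 3631.6811 cm^2 / 10000
   = 0.3632 m^2

0.3632


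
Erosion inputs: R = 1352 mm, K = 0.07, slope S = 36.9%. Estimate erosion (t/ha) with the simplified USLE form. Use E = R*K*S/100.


Formula: E = R * K * S / 100  (simplified USLE)
R * K = 1352 * 0.07 = 94.64
E = 94.64 * 36.9 / 100 = 34.92 t/ha

34.92


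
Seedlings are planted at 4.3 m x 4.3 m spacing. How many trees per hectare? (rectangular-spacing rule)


Formula: TPH = 10000 m^2/ha / (spacing_x * spacing_y)
Area per tree = 4.3 m * 4.3 m = 18.49 m^2
TPH = 10000 / 18.49 = 541 trees/ha

541


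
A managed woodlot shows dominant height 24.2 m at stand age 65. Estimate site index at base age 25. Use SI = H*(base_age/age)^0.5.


Formula: SI = H_dom * (base_age / age)^0.5
Age ratio = 25 / 65 = 0.38462
sqrt(age_ratio) = 0.62017
SI = 24.2 * 0.62017 = 15.0 m

15.0


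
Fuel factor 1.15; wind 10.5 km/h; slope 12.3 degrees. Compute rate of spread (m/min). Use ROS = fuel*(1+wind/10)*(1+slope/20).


Formula: ROS = fuel * (1 + wind/10) * (1 + slope/20)
Wind factor = 1 + 10.5/10 = 2.05
Slope factor = 1 + 12.3/20 = 1.615
ROS = 1.15 * 2.05 * 1.615 = 3.81 m/min

3.81


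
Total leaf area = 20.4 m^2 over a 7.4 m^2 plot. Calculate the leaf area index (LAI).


Formula: LAI = total leaf area / ground area  (dimensionless)
LAI = 20.4 m^2 / 7.4 m^2
LAI = 2.76

2.76


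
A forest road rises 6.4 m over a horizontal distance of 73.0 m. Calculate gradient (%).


Formula: Gradient = rise / run * 100
Gradient = 6.4 / 73.0 * 100 = 8.8%

8.8


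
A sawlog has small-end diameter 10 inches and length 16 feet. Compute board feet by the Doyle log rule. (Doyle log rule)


Doyle: BF = (D - 4)^2 * L / 16
Adjusted diameter = 10 - 4 = 6 in
(D-4)^2 = 6^2 = 36
BF = 36 * 16 / 16 = 36 BF

36


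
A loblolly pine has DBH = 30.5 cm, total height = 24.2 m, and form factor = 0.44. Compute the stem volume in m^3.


Formula: V = pi * (DBH/200)^2 * H * ff
Radius = DBH/200 = 30.5/200 = 0.1525 m
Radius^2 = 0.1525^2 = 0.02325625 m^2
V = pi * 0.02325625 * 24.2 * 0.44
V = 0.778 m^3

0.778


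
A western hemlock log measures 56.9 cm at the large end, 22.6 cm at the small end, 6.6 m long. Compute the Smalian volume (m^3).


Smalian: V = (A1 + A2)/2 * L,  A = pi*(D/200)^2
A1 = pi*(56.9/200)^2 = 0.254281 m^2
A2 = pi*(22.6/200)^2 = 0.040115 m^2
V = (0.254281+0.040115)/2*6.6 = 0.9715 m^3

0.9715


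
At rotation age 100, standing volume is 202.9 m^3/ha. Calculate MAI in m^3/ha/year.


Formula: MAI = Total Volume / Stand Age
MAI = 202.9 m^3/ha / 100 years
MAI = 2.03 m^3/ha/year

2.03


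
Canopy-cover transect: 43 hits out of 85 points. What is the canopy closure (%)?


Formula: Canopy closure = covered points / total points * 100
Closure = 43 / 85 * 100
Closure = 0.5059 * 100 = 50.6%

50.6


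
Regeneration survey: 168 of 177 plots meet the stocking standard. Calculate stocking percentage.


Formula: Stocking % = stocked plots / total plots * 100
Stocking = 168 / 177 * 100
Stocking = 0.9492 * 100 = 94.9%

94.9


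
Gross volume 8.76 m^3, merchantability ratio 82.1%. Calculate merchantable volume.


Formula: MV = V_total * (merchantable_pct / 100)
Merchantable fraction = 82.1% / 100 = 0.821
MV = 8.76 m^3 * 0.821 = 7.192 m^3

7.192


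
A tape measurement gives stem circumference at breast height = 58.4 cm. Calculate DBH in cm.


Formula: DBH = C / pi
DBH = 58.4 / pi
pi = 3.14159...
DBH = 18.6 cm

18.6


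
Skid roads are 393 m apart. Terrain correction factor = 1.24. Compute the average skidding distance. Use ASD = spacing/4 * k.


Formula: ASD = (spacing / 4) * correction
Uncorrected distance = spacing / 4 = 393 / 4 = 98.25 m
ASD = 98.25 * 1.24 = 122 m

122


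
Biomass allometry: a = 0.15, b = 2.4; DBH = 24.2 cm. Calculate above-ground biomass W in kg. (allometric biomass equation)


Formula: W = a * DBH^b  (allometric power law)
DBH^b = 24.2^2.4 = 2094.869
W = 0.15 * 2094.869 = 314.2 kg

314.2


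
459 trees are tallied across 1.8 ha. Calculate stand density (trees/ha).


Formula: Stand Density = N_trees / Area_ha
Density = 459 trees / 1.8 ha
Density = 255 trees/ha

255


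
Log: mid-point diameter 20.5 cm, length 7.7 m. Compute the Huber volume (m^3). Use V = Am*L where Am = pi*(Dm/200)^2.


Huber: V = Am * L,  Am = pi*(Dm/200)^2
Am = pi*(20.5/200)^2 = 0.033006 m^2
V = 0.033006*7.7 = 0.2541 m^3

0.2541


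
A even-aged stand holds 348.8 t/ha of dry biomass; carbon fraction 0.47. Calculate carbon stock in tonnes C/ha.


Formula: Carbon Stock = Biomass * Carbon Fraction
C = 348.8 t/ha * 0.47
C = 163.9 t C/ha

163.9


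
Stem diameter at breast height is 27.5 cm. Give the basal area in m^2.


Formula: BA = pi * (DBH/2)^2 / 10000  (cm^2 to m^2)
Radius = DBH/2 = 27.5/2 = 13.75 cm
BA = pi * 13.75^2 / 10000
   = 593.9574 cm^2 / 10000
   = 0.0594 m^2

0.0594


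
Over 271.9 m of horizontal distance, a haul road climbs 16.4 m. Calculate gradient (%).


Formula: Gradient = rise / run * 100
Gradient = 16.4 / 271.9 * 100 = 6.0%

6.0


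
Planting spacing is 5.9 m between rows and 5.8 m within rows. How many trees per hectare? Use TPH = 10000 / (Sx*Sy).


Formula: TPH = 10000 m^2/ha / (spacing_x * spacing_y)
Area per tree = 5.9 m * 5.8 m = 34.22 m^2
TPH = 10000 / 34.22 = 292 trees/ha

292


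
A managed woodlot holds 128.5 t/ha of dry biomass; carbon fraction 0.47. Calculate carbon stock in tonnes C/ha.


Formula: Carbon Stock = Biomass * Carbon Fraction
C = 128.5 t/ha * 0.47
C = 60.4 t C/ha

60.4


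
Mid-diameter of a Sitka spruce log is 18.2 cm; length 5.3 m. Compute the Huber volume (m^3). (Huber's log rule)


Huber: V = Am * L,  Am = pi*(Dm/200)^2
Am = pi*(18.2/200)^2 = 0.026016 m^2
V = 0.026016*5.3 = 0.1379 m^3

0.1379


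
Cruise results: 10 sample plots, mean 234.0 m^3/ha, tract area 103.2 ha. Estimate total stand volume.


Formula: Total Volume = Mean Volume per ha * Total Area
Total Volume = 234.0 m^3/ha * 103.2 ha
Total Volume = 24149 m^3

24149


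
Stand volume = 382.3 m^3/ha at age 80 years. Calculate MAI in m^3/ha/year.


Formula: MAI = Total Volume / Stand Age
MAI = 382.3 m^3/ha / 80 years
MAI = 4.78 m^3/ha/year

4.78


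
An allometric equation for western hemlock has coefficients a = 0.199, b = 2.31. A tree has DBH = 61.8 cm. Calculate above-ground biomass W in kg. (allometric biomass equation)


Formula: W = a * DBH^b  (allometric power law)
DBH^b = 61.8^2.31 = 13714.6073
W = 0.199 * 13714.6073 = 2729.2 kg

2729.2


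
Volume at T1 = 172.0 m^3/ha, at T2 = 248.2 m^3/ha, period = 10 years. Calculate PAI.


Formula: PAI = (V_T2 - V_T1) / (T2 - T1)
Volume increment = 248.2 - 172.0 = 76.2 m^3/ha
PAI = 76.2 / 10 = 7.62 m^3/ha/year

7.62


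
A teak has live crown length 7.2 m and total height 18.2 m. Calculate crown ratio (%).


Formula: Crown Ratio = (Crown Length / Total Height) * 100
CR = (7.2 m / 18.2 m) * 100
CR = 0.3956 * 100 = 39.6%

39.6


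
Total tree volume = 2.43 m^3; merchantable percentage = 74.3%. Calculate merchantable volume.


Formula: MV = V_total * (merchantable_pct / 100)
Merchantable fraction = 74.3% / 100 = 0.743
MV = 2.43 m^3 * 0.743 = 1.805 m^3

1.805


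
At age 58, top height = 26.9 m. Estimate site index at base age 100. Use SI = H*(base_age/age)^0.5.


Formula: SI = H_dom * (base_age / age)^0.5
Age ratio = 100 / 58 = 1.72414
sqrt(age_ratio) = 1.31306
SI = 26.9 * 1.31306 = 35.3 m

35.3


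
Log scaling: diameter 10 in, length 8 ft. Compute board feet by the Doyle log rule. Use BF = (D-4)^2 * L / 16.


Doyle: BF = (D - 4)^2 * L / 16
Adjusted diameter = 10 - 4 = 6 in
(D-4)^2 = 6^2 = 36
BF = 36 * 8 / 16 = 18 BF

18


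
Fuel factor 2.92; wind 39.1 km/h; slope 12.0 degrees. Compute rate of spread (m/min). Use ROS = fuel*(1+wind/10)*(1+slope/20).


Formula: ROS = fuel * (1 + wind/10) * (1 + slope/20)
Wind factor = 1 + 39.1/10 = 4.91
Slope factor = 1 + 12.0/20 = 1.6
ROS = 2.92 * 4.91 * 1.6 = 22.94 m/min

22.94


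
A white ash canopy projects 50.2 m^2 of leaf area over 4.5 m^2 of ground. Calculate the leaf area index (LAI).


Formula: LAI = total leaf area / ground area  (dimensionless)
LAI = 50.2 m^2 / 4.5 m^2
LAI = 11.16

11.16


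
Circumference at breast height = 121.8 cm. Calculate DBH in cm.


Formula: DBH = C / pi
DBH = 121.8 / pi
pi = 3.14159...
DBH = 38.8 cm

38.8


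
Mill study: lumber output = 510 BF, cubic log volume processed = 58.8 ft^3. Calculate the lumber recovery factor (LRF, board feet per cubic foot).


Formula: LRF = Lumber Output (BF) / Log Input (ft^3)
LRF = 510 BF / 58.8 ft^3
LRF = 8.67 BF/ft^3

8.67


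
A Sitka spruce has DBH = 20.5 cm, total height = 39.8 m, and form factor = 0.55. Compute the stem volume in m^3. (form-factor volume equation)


Formula: V = pi * (DBH/200)^2 * H * ff
Radius = DBH/200 = 20.5/200 = 0.1025 m
Radius^2 = 0.1025^2 = 0.01050625 m^2
V = pi * 0.01050625 * 39.8 * 0.55
V = 0.723 m^3

0.723


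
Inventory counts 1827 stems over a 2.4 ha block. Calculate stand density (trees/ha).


Formula: Stand Density = N_trees / Area_ha
Density = 1827 trees / 2.4 ha
Density = 761 trees/ha

761


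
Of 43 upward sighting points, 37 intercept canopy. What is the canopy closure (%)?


Formula: Canopy closure = covered points / total points * 100
Closure = 37 / 43 * 100
Closure = 0.8605 * 100 = 86.0%

86.0


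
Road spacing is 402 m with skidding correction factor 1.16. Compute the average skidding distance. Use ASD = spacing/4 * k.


Formula: ASD = (spacing / 4) * correction
Uncorrected distance = spacing / 4 = 402 / 4 = 100.5 m
ASD = 100.5 * 1.16 = 117 m

117


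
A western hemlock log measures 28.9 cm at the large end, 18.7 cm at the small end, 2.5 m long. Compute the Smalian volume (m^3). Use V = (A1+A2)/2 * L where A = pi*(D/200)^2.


Smalian: V = (A1 + A2)/2 * L,  A = pi*(D/200)^2
A1 = pi*(28.9/200)^2 = 0.065597 m^2
A2 = pi*(18.7/200)^2 = 0.027465 m^2
V = (0.065597+0.027465)/2*2.5 = 0.1163 m^3

0.1163


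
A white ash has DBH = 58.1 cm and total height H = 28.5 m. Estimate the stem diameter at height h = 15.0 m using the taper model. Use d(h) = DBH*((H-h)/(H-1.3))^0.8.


Taper: d(h) = DBH * ((H - h) / (H - 1.3))^0.8
Numerator = H - h = 28.5 - 15.0 = 13.5 m
Denominator = H - 1.3 = 28.5 - 1.3 = 27.2 m
Ratio = 13.5 / 27.2 = 0.49632
d = 58.1 * 0.49632^0.8 = 33.2 cm

33.2


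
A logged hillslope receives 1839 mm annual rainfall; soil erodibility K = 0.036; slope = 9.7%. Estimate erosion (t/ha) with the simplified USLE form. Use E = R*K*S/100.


Formula: E = R * K * S / 100  (simplified USLE)
R * K = 1839 * 0.036 = 66.204
E = 66.204 * 9.7 / 100 = 6.42 t/ha

6.42


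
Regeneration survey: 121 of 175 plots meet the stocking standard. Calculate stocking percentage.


Formula: Stocking % = stocked plots / total plots * 100
Stocking = 121 / 175 * 100
Stocking = 0.6914 * 100 = 69.1%

69.1


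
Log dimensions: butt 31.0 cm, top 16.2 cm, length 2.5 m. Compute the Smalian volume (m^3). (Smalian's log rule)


Smalian: V = (A1 + A2)/2 * L,  A = pi*(D/200)^2
A1 = pi*(31.0/200)^2 = 0.075477 m^2
A2 = pi*(16.2/200)^2 = 0.020612 m^2
V = (0.075477+0.020612)/2*2.5 = 0.1201 m^3

0.1201


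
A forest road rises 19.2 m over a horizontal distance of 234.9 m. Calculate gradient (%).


Formula: Gradient = rise / run * 100
Gradient = 19.2 / 234.9 * 100 = 8.2%

8.2


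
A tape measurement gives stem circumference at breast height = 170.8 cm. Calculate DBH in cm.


Formula: DBH = C / pi
DBH = 170.8 / pi
pi = 3.14159...
DBH = 54.4 cm

54.4


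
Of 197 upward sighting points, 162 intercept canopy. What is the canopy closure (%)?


Formula: Canopy closure = covered points / total points * 100
Closure = 162 / 197 * 100
Closure = 0.8223 * 100 = 82.2%

82.2


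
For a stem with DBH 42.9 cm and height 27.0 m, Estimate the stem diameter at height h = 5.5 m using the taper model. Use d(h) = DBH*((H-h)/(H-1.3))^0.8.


Taper: d(h) = DBH * ((H - h) / (H - 1.3))^0.8
Numerator = H - h = 27.0 - 5.5 = 21.5 m
Denominator = H - 1.3 = 27.0 - 1.3 = 25.7 m
Ratio = 21.5 / 25.7 = 0.83658
d = 42.9 * 0.83658^0.8 = 37.2 cm

37.2


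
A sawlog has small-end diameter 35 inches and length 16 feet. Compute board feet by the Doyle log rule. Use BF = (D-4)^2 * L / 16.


Doyle: BF = (D - 4)^2 * L / 16
Adjusted diameter = 35 - 4 = 31 in
(D-4)^2 = 31^2 = 961
BF = 961 * 16 / 16 = 961 BF

961


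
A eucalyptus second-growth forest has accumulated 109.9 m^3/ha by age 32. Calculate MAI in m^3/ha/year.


Formula: MAI = Total Volume / Stand Age
MAI = 109.9 m^3/ha / 32 years
MAI = 3.43 m^3/ha/year

3.43


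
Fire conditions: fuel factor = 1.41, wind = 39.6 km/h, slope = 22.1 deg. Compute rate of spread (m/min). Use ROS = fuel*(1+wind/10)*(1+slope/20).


Formula: ROS = fuel * (1 + wind/10) * (1 + slope/20)
Wind factor = 1 + 39.6/10 = 4.96
Slope factor = 1 + 22.1/20 = 2.105
ROS = 1.41 * 4.96 * 2.105 = 14.72 m/min

14.72


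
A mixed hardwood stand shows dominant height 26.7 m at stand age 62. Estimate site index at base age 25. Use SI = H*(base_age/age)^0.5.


Formula: SI = H_dom * (base_age / age)^0.5
Age ratio = 25 / 62 = 0.40323
sqrt(age_ratio) = 0.635
SI = 26.7 * 0.635 = 17.0 m

17.0


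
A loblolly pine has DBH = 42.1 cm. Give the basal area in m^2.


Formula: BA = pi * (DBH/2)^2 / 10000  (cm^2 to m^2)
Radius = DBH/2 = 42.1/2 = 21.05 cm
BA = pi * 21.05^2 / 10000
   = 1392.0476 cm^2 / 10000
   = 0.1392 m^2

0.1392


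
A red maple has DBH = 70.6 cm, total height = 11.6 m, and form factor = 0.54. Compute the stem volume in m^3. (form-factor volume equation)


Formula: V = pi * (DBH/200)^2 * H * ff
Radius = DBH/200 = 70.6/200 = 0.353 m
Radius^2 = 0.353^2 = 0.124609 m^2
V = pi * 0.124609 * 11.6 * 0.54
V = 2.452 m^3

2.452


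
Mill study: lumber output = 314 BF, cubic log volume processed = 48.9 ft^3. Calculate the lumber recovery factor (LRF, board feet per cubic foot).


Formula: LRF = Lumber Output (BF) / Log Input (ft^3)
LRF = 314 BF / 48.9 ft^3
LRF = 6.42 BF/ft^3

6.42


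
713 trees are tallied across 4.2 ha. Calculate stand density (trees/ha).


Formula: Stand Density = N_trees / Area_ha
Density = 713 trees / 4.2 ha
Density = 170 trees/ha

170
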